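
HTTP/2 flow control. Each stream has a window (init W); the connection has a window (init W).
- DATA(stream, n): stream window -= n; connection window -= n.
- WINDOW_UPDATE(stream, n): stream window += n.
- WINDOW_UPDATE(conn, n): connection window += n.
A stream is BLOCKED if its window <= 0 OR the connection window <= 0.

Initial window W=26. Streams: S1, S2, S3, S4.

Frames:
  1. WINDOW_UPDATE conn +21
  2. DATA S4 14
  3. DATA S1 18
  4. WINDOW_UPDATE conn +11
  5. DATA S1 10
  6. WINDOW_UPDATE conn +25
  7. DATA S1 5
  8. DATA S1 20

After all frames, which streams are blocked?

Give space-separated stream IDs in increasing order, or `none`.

Answer: S1

Derivation:
Op 1: conn=47 S1=26 S2=26 S3=26 S4=26 blocked=[]
Op 2: conn=33 S1=26 S2=26 S3=26 S4=12 blocked=[]
Op 3: conn=15 S1=8 S2=26 S3=26 S4=12 blocked=[]
Op 4: conn=26 S1=8 S2=26 S3=26 S4=12 blocked=[]
Op 5: conn=16 S1=-2 S2=26 S3=26 S4=12 blocked=[1]
Op 6: conn=41 S1=-2 S2=26 S3=26 S4=12 blocked=[1]
Op 7: conn=36 S1=-7 S2=26 S3=26 S4=12 blocked=[1]
Op 8: conn=16 S1=-27 S2=26 S3=26 S4=12 blocked=[1]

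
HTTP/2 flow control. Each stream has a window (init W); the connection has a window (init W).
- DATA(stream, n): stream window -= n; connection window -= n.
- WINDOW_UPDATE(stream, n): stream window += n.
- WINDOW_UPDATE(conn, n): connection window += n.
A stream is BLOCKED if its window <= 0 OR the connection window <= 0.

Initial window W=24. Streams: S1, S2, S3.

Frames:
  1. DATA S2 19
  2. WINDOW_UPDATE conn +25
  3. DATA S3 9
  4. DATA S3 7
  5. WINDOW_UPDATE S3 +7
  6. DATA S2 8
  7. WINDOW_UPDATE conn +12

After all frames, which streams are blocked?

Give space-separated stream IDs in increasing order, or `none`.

Op 1: conn=5 S1=24 S2=5 S3=24 blocked=[]
Op 2: conn=30 S1=24 S2=5 S3=24 blocked=[]
Op 3: conn=21 S1=24 S2=5 S3=15 blocked=[]
Op 4: conn=14 S1=24 S2=5 S3=8 blocked=[]
Op 5: conn=14 S1=24 S2=5 S3=15 blocked=[]
Op 6: conn=6 S1=24 S2=-3 S3=15 blocked=[2]
Op 7: conn=18 S1=24 S2=-3 S3=15 blocked=[2]

Answer: S2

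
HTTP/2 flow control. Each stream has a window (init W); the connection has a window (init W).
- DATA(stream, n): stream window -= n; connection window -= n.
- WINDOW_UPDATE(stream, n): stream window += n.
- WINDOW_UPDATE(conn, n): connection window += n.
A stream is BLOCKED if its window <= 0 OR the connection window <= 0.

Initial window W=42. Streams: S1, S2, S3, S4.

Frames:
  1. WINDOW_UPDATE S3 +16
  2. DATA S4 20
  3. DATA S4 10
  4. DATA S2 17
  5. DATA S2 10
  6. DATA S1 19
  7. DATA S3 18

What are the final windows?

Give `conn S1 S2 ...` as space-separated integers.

Op 1: conn=42 S1=42 S2=42 S3=58 S4=42 blocked=[]
Op 2: conn=22 S1=42 S2=42 S3=58 S4=22 blocked=[]
Op 3: conn=12 S1=42 S2=42 S3=58 S4=12 blocked=[]
Op 4: conn=-5 S1=42 S2=25 S3=58 S4=12 blocked=[1, 2, 3, 4]
Op 5: conn=-15 S1=42 S2=15 S3=58 S4=12 blocked=[1, 2, 3, 4]
Op 6: conn=-34 S1=23 S2=15 S3=58 S4=12 blocked=[1, 2, 3, 4]
Op 7: conn=-52 S1=23 S2=15 S3=40 S4=12 blocked=[1, 2, 3, 4]

Answer: -52 23 15 40 12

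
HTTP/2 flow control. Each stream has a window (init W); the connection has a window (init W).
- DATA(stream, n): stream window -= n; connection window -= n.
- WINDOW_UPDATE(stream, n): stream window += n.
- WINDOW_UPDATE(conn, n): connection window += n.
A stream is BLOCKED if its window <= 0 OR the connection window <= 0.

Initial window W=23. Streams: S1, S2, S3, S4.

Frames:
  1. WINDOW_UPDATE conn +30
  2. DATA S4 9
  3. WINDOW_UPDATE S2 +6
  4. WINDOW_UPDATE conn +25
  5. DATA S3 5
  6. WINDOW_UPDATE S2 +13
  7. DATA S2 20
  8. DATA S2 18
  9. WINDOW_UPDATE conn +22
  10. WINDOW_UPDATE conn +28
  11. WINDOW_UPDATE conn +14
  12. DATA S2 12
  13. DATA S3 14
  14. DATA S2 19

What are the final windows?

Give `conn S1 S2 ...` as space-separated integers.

Answer: 45 23 -27 4 14

Derivation:
Op 1: conn=53 S1=23 S2=23 S3=23 S4=23 blocked=[]
Op 2: conn=44 S1=23 S2=23 S3=23 S4=14 blocked=[]
Op 3: conn=44 S1=23 S2=29 S3=23 S4=14 blocked=[]
Op 4: conn=69 S1=23 S2=29 S3=23 S4=14 blocked=[]
Op 5: conn=64 S1=23 S2=29 S3=18 S4=14 blocked=[]
Op 6: conn=64 S1=23 S2=42 S3=18 S4=14 blocked=[]
Op 7: conn=44 S1=23 S2=22 S3=18 S4=14 blocked=[]
Op 8: conn=26 S1=23 S2=4 S3=18 S4=14 blocked=[]
Op 9: conn=48 S1=23 S2=4 S3=18 S4=14 blocked=[]
Op 10: conn=76 S1=23 S2=4 S3=18 S4=14 blocked=[]
Op 11: conn=90 S1=23 S2=4 S3=18 S4=14 blocked=[]
Op 12: conn=78 S1=23 S2=-8 S3=18 S4=14 blocked=[2]
Op 13: conn=64 S1=23 S2=-8 S3=4 S4=14 blocked=[2]
Op 14: conn=45 S1=23 S2=-27 S3=4 S4=14 blocked=[2]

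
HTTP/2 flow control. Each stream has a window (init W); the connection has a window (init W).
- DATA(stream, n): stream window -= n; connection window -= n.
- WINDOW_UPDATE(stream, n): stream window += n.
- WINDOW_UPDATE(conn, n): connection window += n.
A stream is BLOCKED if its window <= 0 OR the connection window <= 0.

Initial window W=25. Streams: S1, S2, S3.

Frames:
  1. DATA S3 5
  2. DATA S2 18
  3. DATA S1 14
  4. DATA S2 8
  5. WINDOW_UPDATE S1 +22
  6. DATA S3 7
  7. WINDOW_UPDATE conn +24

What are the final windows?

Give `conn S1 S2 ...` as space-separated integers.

Op 1: conn=20 S1=25 S2=25 S3=20 blocked=[]
Op 2: conn=2 S1=25 S2=7 S3=20 blocked=[]
Op 3: conn=-12 S1=11 S2=7 S3=20 blocked=[1, 2, 3]
Op 4: conn=-20 S1=11 S2=-1 S3=20 blocked=[1, 2, 3]
Op 5: conn=-20 S1=33 S2=-1 S3=20 blocked=[1, 2, 3]
Op 6: conn=-27 S1=33 S2=-1 S3=13 blocked=[1, 2, 3]
Op 7: conn=-3 S1=33 S2=-1 S3=13 blocked=[1, 2, 3]

Answer: -3 33 -1 13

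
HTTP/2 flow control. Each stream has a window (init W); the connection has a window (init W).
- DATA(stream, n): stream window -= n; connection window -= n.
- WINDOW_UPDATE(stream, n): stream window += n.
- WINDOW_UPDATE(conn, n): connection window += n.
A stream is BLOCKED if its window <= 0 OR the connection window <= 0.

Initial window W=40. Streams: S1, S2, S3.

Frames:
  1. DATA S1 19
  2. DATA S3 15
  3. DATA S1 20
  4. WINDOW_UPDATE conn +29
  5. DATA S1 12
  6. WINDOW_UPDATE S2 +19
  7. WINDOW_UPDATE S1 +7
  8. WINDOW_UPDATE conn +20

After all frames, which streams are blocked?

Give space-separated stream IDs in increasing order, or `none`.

Answer: S1

Derivation:
Op 1: conn=21 S1=21 S2=40 S3=40 blocked=[]
Op 2: conn=6 S1=21 S2=40 S3=25 blocked=[]
Op 3: conn=-14 S1=1 S2=40 S3=25 blocked=[1, 2, 3]
Op 4: conn=15 S1=1 S2=40 S3=25 blocked=[]
Op 5: conn=3 S1=-11 S2=40 S3=25 blocked=[1]
Op 6: conn=3 S1=-11 S2=59 S3=25 blocked=[1]
Op 7: conn=3 S1=-4 S2=59 S3=25 blocked=[1]
Op 8: conn=23 S1=-4 S2=59 S3=25 blocked=[1]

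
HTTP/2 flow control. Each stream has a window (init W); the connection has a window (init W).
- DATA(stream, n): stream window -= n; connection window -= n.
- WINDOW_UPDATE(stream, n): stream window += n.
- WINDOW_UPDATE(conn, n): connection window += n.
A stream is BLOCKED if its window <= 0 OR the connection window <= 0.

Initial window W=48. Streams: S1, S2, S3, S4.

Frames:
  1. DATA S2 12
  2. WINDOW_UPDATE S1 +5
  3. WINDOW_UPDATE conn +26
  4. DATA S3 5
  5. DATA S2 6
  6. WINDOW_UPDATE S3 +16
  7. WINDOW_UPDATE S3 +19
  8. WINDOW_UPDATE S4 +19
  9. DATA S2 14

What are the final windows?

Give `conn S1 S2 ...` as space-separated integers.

Op 1: conn=36 S1=48 S2=36 S3=48 S4=48 blocked=[]
Op 2: conn=36 S1=53 S2=36 S3=48 S4=48 blocked=[]
Op 3: conn=62 S1=53 S2=36 S3=48 S4=48 blocked=[]
Op 4: conn=57 S1=53 S2=36 S3=43 S4=48 blocked=[]
Op 5: conn=51 S1=53 S2=30 S3=43 S4=48 blocked=[]
Op 6: conn=51 S1=53 S2=30 S3=59 S4=48 blocked=[]
Op 7: conn=51 S1=53 S2=30 S3=78 S4=48 blocked=[]
Op 8: conn=51 S1=53 S2=30 S3=78 S4=67 blocked=[]
Op 9: conn=37 S1=53 S2=16 S3=78 S4=67 blocked=[]

Answer: 37 53 16 78 67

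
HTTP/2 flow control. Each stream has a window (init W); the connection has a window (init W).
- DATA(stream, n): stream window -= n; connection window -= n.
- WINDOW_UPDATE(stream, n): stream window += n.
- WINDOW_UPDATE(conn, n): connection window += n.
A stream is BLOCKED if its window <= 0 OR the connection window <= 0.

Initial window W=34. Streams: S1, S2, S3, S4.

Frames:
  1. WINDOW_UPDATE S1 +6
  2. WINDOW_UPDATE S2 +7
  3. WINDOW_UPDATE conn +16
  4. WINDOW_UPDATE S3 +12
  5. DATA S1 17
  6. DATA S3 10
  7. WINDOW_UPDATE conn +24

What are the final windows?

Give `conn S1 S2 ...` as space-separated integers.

Op 1: conn=34 S1=40 S2=34 S3=34 S4=34 blocked=[]
Op 2: conn=34 S1=40 S2=41 S3=34 S4=34 blocked=[]
Op 3: conn=50 S1=40 S2=41 S3=34 S4=34 blocked=[]
Op 4: conn=50 S1=40 S2=41 S3=46 S4=34 blocked=[]
Op 5: conn=33 S1=23 S2=41 S3=46 S4=34 blocked=[]
Op 6: conn=23 S1=23 S2=41 S3=36 S4=34 blocked=[]
Op 7: conn=47 S1=23 S2=41 S3=36 S4=34 blocked=[]

Answer: 47 23 41 36 34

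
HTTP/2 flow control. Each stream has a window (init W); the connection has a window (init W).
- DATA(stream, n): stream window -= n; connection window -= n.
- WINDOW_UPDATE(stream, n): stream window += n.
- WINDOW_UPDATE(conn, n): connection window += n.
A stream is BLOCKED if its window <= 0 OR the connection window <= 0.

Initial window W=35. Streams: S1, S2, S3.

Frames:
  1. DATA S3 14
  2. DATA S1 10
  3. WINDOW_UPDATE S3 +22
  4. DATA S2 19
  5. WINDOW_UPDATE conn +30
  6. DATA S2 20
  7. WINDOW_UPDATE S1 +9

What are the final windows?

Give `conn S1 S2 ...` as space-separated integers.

Op 1: conn=21 S1=35 S2=35 S3=21 blocked=[]
Op 2: conn=11 S1=25 S2=35 S3=21 blocked=[]
Op 3: conn=11 S1=25 S2=35 S3=43 blocked=[]
Op 4: conn=-8 S1=25 S2=16 S3=43 blocked=[1, 2, 3]
Op 5: conn=22 S1=25 S2=16 S3=43 blocked=[]
Op 6: conn=2 S1=25 S2=-4 S3=43 blocked=[2]
Op 7: conn=2 S1=34 S2=-4 S3=43 blocked=[2]

Answer: 2 34 -4 43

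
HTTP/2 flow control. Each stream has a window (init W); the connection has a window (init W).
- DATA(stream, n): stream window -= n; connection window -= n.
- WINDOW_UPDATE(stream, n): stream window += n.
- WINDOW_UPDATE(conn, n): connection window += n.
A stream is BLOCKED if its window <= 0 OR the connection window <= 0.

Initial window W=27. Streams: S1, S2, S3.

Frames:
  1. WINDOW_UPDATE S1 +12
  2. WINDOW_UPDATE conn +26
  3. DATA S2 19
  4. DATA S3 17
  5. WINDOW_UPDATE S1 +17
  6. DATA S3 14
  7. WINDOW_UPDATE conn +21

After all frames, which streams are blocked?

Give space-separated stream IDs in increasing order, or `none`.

Op 1: conn=27 S1=39 S2=27 S3=27 blocked=[]
Op 2: conn=53 S1=39 S2=27 S3=27 blocked=[]
Op 3: conn=34 S1=39 S2=8 S3=27 blocked=[]
Op 4: conn=17 S1=39 S2=8 S3=10 blocked=[]
Op 5: conn=17 S1=56 S2=8 S3=10 blocked=[]
Op 6: conn=3 S1=56 S2=8 S3=-4 blocked=[3]
Op 7: conn=24 S1=56 S2=8 S3=-4 blocked=[3]

Answer: S3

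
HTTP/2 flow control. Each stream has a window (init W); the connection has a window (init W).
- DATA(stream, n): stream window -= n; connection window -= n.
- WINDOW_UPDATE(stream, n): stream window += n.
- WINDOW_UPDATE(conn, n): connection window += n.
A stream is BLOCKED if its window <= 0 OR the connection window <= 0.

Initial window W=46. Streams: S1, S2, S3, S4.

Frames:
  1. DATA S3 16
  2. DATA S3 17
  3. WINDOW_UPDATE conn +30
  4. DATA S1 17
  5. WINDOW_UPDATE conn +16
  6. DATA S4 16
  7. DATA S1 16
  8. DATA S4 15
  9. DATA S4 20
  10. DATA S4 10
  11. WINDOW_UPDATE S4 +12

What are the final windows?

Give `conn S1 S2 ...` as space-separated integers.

Op 1: conn=30 S1=46 S2=46 S3=30 S4=46 blocked=[]
Op 2: conn=13 S1=46 S2=46 S3=13 S4=46 blocked=[]
Op 3: conn=43 S1=46 S2=46 S3=13 S4=46 blocked=[]
Op 4: conn=26 S1=29 S2=46 S3=13 S4=46 blocked=[]
Op 5: conn=42 S1=29 S2=46 S3=13 S4=46 blocked=[]
Op 6: conn=26 S1=29 S2=46 S3=13 S4=30 blocked=[]
Op 7: conn=10 S1=13 S2=46 S3=13 S4=30 blocked=[]
Op 8: conn=-5 S1=13 S2=46 S3=13 S4=15 blocked=[1, 2, 3, 4]
Op 9: conn=-25 S1=13 S2=46 S3=13 S4=-5 blocked=[1, 2, 3, 4]
Op 10: conn=-35 S1=13 S2=46 S3=13 S4=-15 blocked=[1, 2, 3, 4]
Op 11: conn=-35 S1=13 S2=46 S3=13 S4=-3 blocked=[1, 2, 3, 4]

Answer: -35 13 46 13 -3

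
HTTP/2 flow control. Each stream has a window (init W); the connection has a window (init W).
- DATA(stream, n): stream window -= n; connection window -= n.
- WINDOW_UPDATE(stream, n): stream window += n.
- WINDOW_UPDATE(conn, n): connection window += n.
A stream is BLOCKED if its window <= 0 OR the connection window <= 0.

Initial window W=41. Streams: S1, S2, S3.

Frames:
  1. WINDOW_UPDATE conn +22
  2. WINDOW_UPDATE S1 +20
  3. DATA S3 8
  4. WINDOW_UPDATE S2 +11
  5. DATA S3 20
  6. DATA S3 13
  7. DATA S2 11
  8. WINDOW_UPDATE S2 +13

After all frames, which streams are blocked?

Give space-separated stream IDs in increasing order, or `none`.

Answer: S3

Derivation:
Op 1: conn=63 S1=41 S2=41 S3=41 blocked=[]
Op 2: conn=63 S1=61 S2=41 S3=41 blocked=[]
Op 3: conn=55 S1=61 S2=41 S3=33 blocked=[]
Op 4: conn=55 S1=61 S2=52 S3=33 blocked=[]
Op 5: conn=35 S1=61 S2=52 S3=13 blocked=[]
Op 6: conn=22 S1=61 S2=52 S3=0 blocked=[3]
Op 7: conn=11 S1=61 S2=41 S3=0 blocked=[3]
Op 8: conn=11 S1=61 S2=54 S3=0 blocked=[3]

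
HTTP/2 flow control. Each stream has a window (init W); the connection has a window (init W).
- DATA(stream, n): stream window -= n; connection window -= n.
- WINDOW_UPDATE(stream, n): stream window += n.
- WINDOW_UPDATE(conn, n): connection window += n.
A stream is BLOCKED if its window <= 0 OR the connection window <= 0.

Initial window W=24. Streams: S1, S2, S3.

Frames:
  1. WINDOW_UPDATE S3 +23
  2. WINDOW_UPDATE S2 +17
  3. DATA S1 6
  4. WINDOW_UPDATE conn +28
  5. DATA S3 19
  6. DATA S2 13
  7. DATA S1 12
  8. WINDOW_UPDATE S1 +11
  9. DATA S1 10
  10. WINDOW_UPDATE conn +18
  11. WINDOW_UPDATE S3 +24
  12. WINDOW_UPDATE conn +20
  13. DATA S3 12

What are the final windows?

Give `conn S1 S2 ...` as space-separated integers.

Answer: 18 7 28 40

Derivation:
Op 1: conn=24 S1=24 S2=24 S3=47 blocked=[]
Op 2: conn=24 S1=24 S2=41 S3=47 blocked=[]
Op 3: conn=18 S1=18 S2=41 S3=47 blocked=[]
Op 4: conn=46 S1=18 S2=41 S3=47 blocked=[]
Op 5: conn=27 S1=18 S2=41 S3=28 blocked=[]
Op 6: conn=14 S1=18 S2=28 S3=28 blocked=[]
Op 7: conn=2 S1=6 S2=28 S3=28 blocked=[]
Op 8: conn=2 S1=17 S2=28 S3=28 blocked=[]
Op 9: conn=-8 S1=7 S2=28 S3=28 blocked=[1, 2, 3]
Op 10: conn=10 S1=7 S2=28 S3=28 blocked=[]
Op 11: conn=10 S1=7 S2=28 S3=52 blocked=[]
Op 12: conn=30 S1=7 S2=28 S3=52 blocked=[]
Op 13: conn=18 S1=7 S2=28 S3=40 blocked=[]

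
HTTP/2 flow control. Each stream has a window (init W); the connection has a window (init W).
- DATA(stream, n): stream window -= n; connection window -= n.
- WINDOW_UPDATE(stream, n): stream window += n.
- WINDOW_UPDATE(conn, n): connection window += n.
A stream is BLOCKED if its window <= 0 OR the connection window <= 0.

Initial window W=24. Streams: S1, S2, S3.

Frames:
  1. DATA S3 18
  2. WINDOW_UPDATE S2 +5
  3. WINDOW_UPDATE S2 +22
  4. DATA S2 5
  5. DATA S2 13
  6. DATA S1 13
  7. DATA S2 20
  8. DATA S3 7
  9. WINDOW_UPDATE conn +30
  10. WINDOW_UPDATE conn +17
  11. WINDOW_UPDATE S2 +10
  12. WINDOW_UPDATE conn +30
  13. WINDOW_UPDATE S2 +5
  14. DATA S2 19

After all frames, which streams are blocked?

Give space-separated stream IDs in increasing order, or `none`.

Op 1: conn=6 S1=24 S2=24 S3=6 blocked=[]
Op 2: conn=6 S1=24 S2=29 S3=6 blocked=[]
Op 3: conn=6 S1=24 S2=51 S3=6 blocked=[]
Op 4: conn=1 S1=24 S2=46 S3=6 blocked=[]
Op 5: conn=-12 S1=24 S2=33 S3=6 blocked=[1, 2, 3]
Op 6: conn=-25 S1=11 S2=33 S3=6 blocked=[1, 2, 3]
Op 7: conn=-45 S1=11 S2=13 S3=6 blocked=[1, 2, 3]
Op 8: conn=-52 S1=11 S2=13 S3=-1 blocked=[1, 2, 3]
Op 9: conn=-22 S1=11 S2=13 S3=-1 blocked=[1, 2, 3]
Op 10: conn=-5 S1=11 S2=13 S3=-1 blocked=[1, 2, 3]
Op 11: conn=-5 S1=11 S2=23 S3=-1 blocked=[1, 2, 3]
Op 12: conn=25 S1=11 S2=23 S3=-1 blocked=[3]
Op 13: conn=25 S1=11 S2=28 S3=-1 blocked=[3]
Op 14: conn=6 S1=11 S2=9 S3=-1 blocked=[3]

Answer: S3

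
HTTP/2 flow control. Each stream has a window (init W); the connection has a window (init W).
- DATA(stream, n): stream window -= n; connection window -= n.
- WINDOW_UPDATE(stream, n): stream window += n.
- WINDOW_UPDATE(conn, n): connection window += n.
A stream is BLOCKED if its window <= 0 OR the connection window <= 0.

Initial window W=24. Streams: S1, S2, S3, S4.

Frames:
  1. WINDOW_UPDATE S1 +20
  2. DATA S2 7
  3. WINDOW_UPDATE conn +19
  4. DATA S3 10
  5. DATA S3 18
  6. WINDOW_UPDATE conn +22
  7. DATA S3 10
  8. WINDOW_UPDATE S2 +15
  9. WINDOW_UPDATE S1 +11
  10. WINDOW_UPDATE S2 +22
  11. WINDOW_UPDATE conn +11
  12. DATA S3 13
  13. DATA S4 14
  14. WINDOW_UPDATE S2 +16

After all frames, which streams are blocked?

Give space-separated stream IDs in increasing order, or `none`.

Op 1: conn=24 S1=44 S2=24 S3=24 S4=24 blocked=[]
Op 2: conn=17 S1=44 S2=17 S3=24 S4=24 blocked=[]
Op 3: conn=36 S1=44 S2=17 S3=24 S4=24 blocked=[]
Op 4: conn=26 S1=44 S2=17 S3=14 S4=24 blocked=[]
Op 5: conn=8 S1=44 S2=17 S3=-4 S4=24 blocked=[3]
Op 6: conn=30 S1=44 S2=17 S3=-4 S4=24 blocked=[3]
Op 7: conn=20 S1=44 S2=17 S3=-14 S4=24 blocked=[3]
Op 8: conn=20 S1=44 S2=32 S3=-14 S4=24 blocked=[3]
Op 9: conn=20 S1=55 S2=32 S3=-14 S4=24 blocked=[3]
Op 10: conn=20 S1=55 S2=54 S3=-14 S4=24 blocked=[3]
Op 11: conn=31 S1=55 S2=54 S3=-14 S4=24 blocked=[3]
Op 12: conn=18 S1=55 S2=54 S3=-27 S4=24 blocked=[3]
Op 13: conn=4 S1=55 S2=54 S3=-27 S4=10 blocked=[3]
Op 14: conn=4 S1=55 S2=70 S3=-27 S4=10 blocked=[3]

Answer: S3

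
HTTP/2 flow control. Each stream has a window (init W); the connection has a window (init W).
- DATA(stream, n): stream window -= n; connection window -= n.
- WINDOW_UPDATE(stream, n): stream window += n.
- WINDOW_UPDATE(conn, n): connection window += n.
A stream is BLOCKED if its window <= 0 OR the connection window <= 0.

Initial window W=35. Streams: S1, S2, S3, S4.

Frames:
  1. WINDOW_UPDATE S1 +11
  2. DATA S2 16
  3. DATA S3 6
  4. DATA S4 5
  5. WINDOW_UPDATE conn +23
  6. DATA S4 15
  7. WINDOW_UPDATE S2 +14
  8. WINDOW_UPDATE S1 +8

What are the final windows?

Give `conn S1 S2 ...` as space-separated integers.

Op 1: conn=35 S1=46 S2=35 S3=35 S4=35 blocked=[]
Op 2: conn=19 S1=46 S2=19 S3=35 S4=35 blocked=[]
Op 3: conn=13 S1=46 S2=19 S3=29 S4=35 blocked=[]
Op 4: conn=8 S1=46 S2=19 S3=29 S4=30 blocked=[]
Op 5: conn=31 S1=46 S2=19 S3=29 S4=30 blocked=[]
Op 6: conn=16 S1=46 S2=19 S3=29 S4=15 blocked=[]
Op 7: conn=16 S1=46 S2=33 S3=29 S4=15 blocked=[]
Op 8: conn=16 S1=54 S2=33 S3=29 S4=15 blocked=[]

Answer: 16 54 33 29 15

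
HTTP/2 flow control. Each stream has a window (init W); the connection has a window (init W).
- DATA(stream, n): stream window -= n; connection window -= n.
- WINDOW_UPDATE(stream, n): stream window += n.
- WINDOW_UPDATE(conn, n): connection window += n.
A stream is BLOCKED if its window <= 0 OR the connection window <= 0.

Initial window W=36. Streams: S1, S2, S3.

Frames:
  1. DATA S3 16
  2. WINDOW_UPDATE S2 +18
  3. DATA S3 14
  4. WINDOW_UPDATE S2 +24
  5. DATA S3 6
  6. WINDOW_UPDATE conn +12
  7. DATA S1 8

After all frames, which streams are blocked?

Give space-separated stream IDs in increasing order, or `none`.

Answer: S3

Derivation:
Op 1: conn=20 S1=36 S2=36 S3=20 blocked=[]
Op 2: conn=20 S1=36 S2=54 S3=20 blocked=[]
Op 3: conn=6 S1=36 S2=54 S3=6 blocked=[]
Op 4: conn=6 S1=36 S2=78 S3=6 blocked=[]
Op 5: conn=0 S1=36 S2=78 S3=0 blocked=[1, 2, 3]
Op 6: conn=12 S1=36 S2=78 S3=0 blocked=[3]
Op 7: conn=4 S1=28 S2=78 S3=0 blocked=[3]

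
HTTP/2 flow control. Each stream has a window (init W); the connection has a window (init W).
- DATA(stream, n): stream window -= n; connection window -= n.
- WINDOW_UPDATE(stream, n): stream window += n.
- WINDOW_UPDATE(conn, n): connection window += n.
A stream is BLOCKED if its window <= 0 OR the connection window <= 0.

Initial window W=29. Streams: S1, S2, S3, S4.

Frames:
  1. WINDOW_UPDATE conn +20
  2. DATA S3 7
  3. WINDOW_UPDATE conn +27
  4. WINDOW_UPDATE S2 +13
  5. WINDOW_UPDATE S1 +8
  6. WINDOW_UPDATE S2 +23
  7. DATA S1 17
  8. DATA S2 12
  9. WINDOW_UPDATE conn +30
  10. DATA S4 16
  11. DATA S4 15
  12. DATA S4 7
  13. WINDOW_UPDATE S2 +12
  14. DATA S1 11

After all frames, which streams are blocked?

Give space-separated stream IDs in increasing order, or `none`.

Answer: S4

Derivation:
Op 1: conn=49 S1=29 S2=29 S3=29 S4=29 blocked=[]
Op 2: conn=42 S1=29 S2=29 S3=22 S4=29 blocked=[]
Op 3: conn=69 S1=29 S2=29 S3=22 S4=29 blocked=[]
Op 4: conn=69 S1=29 S2=42 S3=22 S4=29 blocked=[]
Op 5: conn=69 S1=37 S2=42 S3=22 S4=29 blocked=[]
Op 6: conn=69 S1=37 S2=65 S3=22 S4=29 blocked=[]
Op 7: conn=52 S1=20 S2=65 S3=22 S4=29 blocked=[]
Op 8: conn=40 S1=20 S2=53 S3=22 S4=29 blocked=[]
Op 9: conn=70 S1=20 S2=53 S3=22 S4=29 blocked=[]
Op 10: conn=54 S1=20 S2=53 S3=22 S4=13 blocked=[]
Op 11: conn=39 S1=20 S2=53 S3=22 S4=-2 blocked=[4]
Op 12: conn=32 S1=20 S2=53 S3=22 S4=-9 blocked=[4]
Op 13: conn=32 S1=20 S2=65 S3=22 S4=-9 blocked=[4]
Op 14: conn=21 S1=9 S2=65 S3=22 S4=-9 blocked=[4]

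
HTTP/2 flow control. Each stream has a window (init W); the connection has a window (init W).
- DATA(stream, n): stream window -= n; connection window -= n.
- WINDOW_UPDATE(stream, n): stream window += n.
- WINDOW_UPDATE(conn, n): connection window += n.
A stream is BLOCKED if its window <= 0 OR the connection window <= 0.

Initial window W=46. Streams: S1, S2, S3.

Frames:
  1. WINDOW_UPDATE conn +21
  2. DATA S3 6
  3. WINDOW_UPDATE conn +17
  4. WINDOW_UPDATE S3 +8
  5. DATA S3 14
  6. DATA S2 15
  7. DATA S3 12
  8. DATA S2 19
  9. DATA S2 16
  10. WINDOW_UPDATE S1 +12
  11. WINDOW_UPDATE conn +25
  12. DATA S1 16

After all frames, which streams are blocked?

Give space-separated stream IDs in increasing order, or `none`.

Answer: S2

Derivation:
Op 1: conn=67 S1=46 S2=46 S3=46 blocked=[]
Op 2: conn=61 S1=46 S2=46 S3=40 blocked=[]
Op 3: conn=78 S1=46 S2=46 S3=40 blocked=[]
Op 4: conn=78 S1=46 S2=46 S3=48 blocked=[]
Op 5: conn=64 S1=46 S2=46 S3=34 blocked=[]
Op 6: conn=49 S1=46 S2=31 S3=34 blocked=[]
Op 7: conn=37 S1=46 S2=31 S3=22 blocked=[]
Op 8: conn=18 S1=46 S2=12 S3=22 blocked=[]
Op 9: conn=2 S1=46 S2=-4 S3=22 blocked=[2]
Op 10: conn=2 S1=58 S2=-4 S3=22 blocked=[2]
Op 11: conn=27 S1=58 S2=-4 S3=22 blocked=[2]
Op 12: conn=11 S1=42 S2=-4 S3=22 blocked=[2]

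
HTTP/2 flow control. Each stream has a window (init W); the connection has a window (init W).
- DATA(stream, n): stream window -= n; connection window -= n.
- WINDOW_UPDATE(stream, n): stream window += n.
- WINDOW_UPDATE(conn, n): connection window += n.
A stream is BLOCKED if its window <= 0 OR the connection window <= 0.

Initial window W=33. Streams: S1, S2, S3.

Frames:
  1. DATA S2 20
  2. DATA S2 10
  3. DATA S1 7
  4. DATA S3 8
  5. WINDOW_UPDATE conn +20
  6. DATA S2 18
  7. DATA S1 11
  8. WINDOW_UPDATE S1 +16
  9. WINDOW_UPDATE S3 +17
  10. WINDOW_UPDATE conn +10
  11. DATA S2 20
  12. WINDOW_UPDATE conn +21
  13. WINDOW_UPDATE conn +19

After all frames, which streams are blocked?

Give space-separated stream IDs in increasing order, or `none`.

Op 1: conn=13 S1=33 S2=13 S3=33 blocked=[]
Op 2: conn=3 S1=33 S2=3 S3=33 blocked=[]
Op 3: conn=-4 S1=26 S2=3 S3=33 blocked=[1, 2, 3]
Op 4: conn=-12 S1=26 S2=3 S3=25 blocked=[1, 2, 3]
Op 5: conn=8 S1=26 S2=3 S3=25 blocked=[]
Op 6: conn=-10 S1=26 S2=-15 S3=25 blocked=[1, 2, 3]
Op 7: conn=-21 S1=15 S2=-15 S3=25 blocked=[1, 2, 3]
Op 8: conn=-21 S1=31 S2=-15 S3=25 blocked=[1, 2, 3]
Op 9: conn=-21 S1=31 S2=-15 S3=42 blocked=[1, 2, 3]
Op 10: conn=-11 S1=31 S2=-15 S3=42 blocked=[1, 2, 3]
Op 11: conn=-31 S1=31 S2=-35 S3=42 blocked=[1, 2, 3]
Op 12: conn=-10 S1=31 S2=-35 S3=42 blocked=[1, 2, 3]
Op 13: conn=9 S1=31 S2=-35 S3=42 blocked=[2]

Answer: S2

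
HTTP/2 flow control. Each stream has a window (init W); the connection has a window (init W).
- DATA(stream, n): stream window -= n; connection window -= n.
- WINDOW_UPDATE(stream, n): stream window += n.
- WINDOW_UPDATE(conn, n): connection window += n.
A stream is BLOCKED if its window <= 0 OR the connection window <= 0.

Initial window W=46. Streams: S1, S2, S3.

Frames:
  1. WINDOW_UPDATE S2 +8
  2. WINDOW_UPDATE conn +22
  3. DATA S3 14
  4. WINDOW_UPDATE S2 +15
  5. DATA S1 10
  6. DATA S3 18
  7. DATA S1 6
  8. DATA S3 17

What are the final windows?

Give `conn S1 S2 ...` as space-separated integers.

Answer: 3 30 69 -3

Derivation:
Op 1: conn=46 S1=46 S2=54 S3=46 blocked=[]
Op 2: conn=68 S1=46 S2=54 S3=46 blocked=[]
Op 3: conn=54 S1=46 S2=54 S3=32 blocked=[]
Op 4: conn=54 S1=46 S2=69 S3=32 blocked=[]
Op 5: conn=44 S1=36 S2=69 S3=32 blocked=[]
Op 6: conn=26 S1=36 S2=69 S3=14 blocked=[]
Op 7: conn=20 S1=30 S2=69 S3=14 blocked=[]
Op 8: conn=3 S1=30 S2=69 S3=-3 blocked=[3]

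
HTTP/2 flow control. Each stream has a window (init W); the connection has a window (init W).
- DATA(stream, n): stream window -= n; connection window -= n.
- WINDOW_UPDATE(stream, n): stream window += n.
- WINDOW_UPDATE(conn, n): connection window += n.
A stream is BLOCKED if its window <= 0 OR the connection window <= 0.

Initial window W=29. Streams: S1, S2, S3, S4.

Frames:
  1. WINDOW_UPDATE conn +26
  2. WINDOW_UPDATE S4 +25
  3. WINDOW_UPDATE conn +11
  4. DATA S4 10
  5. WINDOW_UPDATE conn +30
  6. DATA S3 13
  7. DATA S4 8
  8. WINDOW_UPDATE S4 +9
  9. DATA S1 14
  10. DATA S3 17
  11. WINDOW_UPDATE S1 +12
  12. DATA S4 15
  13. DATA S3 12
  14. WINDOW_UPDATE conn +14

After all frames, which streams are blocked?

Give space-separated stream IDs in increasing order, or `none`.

Answer: S3

Derivation:
Op 1: conn=55 S1=29 S2=29 S3=29 S4=29 blocked=[]
Op 2: conn=55 S1=29 S2=29 S3=29 S4=54 blocked=[]
Op 3: conn=66 S1=29 S2=29 S3=29 S4=54 blocked=[]
Op 4: conn=56 S1=29 S2=29 S3=29 S4=44 blocked=[]
Op 5: conn=86 S1=29 S2=29 S3=29 S4=44 blocked=[]
Op 6: conn=73 S1=29 S2=29 S3=16 S4=44 blocked=[]
Op 7: conn=65 S1=29 S2=29 S3=16 S4=36 blocked=[]
Op 8: conn=65 S1=29 S2=29 S3=16 S4=45 blocked=[]
Op 9: conn=51 S1=15 S2=29 S3=16 S4=45 blocked=[]
Op 10: conn=34 S1=15 S2=29 S3=-1 S4=45 blocked=[3]
Op 11: conn=34 S1=27 S2=29 S3=-1 S4=45 blocked=[3]
Op 12: conn=19 S1=27 S2=29 S3=-1 S4=30 blocked=[3]
Op 13: conn=7 S1=27 S2=29 S3=-13 S4=30 blocked=[3]
Op 14: conn=21 S1=27 S2=29 S3=-13 S4=30 blocked=[3]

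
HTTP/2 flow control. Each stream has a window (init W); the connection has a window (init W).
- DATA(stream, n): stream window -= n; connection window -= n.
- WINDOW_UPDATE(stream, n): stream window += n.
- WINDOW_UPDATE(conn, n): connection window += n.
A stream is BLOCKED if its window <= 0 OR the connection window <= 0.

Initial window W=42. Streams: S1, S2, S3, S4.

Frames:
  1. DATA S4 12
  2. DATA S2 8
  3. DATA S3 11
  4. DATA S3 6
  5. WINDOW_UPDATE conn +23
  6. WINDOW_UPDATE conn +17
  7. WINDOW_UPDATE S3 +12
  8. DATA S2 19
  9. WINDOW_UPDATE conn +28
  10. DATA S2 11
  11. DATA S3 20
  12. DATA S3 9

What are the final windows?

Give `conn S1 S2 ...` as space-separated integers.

Answer: 14 42 4 8 30

Derivation:
Op 1: conn=30 S1=42 S2=42 S3=42 S4=30 blocked=[]
Op 2: conn=22 S1=42 S2=34 S3=42 S4=30 blocked=[]
Op 3: conn=11 S1=42 S2=34 S3=31 S4=30 blocked=[]
Op 4: conn=5 S1=42 S2=34 S3=25 S4=30 blocked=[]
Op 5: conn=28 S1=42 S2=34 S3=25 S4=30 blocked=[]
Op 6: conn=45 S1=42 S2=34 S3=25 S4=30 blocked=[]
Op 7: conn=45 S1=42 S2=34 S3=37 S4=30 blocked=[]
Op 8: conn=26 S1=42 S2=15 S3=37 S4=30 blocked=[]
Op 9: conn=54 S1=42 S2=15 S3=37 S4=30 blocked=[]
Op 10: conn=43 S1=42 S2=4 S3=37 S4=30 blocked=[]
Op 11: conn=23 S1=42 S2=4 S3=17 S4=30 blocked=[]
Op 12: conn=14 S1=42 S2=4 S3=8 S4=30 blocked=[]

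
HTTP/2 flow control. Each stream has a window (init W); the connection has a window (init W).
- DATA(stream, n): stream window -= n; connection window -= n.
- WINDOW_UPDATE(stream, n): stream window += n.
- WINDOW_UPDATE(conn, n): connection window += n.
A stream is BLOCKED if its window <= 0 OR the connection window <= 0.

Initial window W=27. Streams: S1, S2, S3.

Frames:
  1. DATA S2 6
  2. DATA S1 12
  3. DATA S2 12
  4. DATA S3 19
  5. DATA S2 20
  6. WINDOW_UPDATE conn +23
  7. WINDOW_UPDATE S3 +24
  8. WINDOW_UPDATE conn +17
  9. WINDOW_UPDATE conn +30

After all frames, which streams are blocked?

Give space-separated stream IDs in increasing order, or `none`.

Op 1: conn=21 S1=27 S2=21 S3=27 blocked=[]
Op 2: conn=9 S1=15 S2=21 S3=27 blocked=[]
Op 3: conn=-3 S1=15 S2=9 S3=27 blocked=[1, 2, 3]
Op 4: conn=-22 S1=15 S2=9 S3=8 blocked=[1, 2, 3]
Op 5: conn=-42 S1=15 S2=-11 S3=8 blocked=[1, 2, 3]
Op 6: conn=-19 S1=15 S2=-11 S3=8 blocked=[1, 2, 3]
Op 7: conn=-19 S1=15 S2=-11 S3=32 blocked=[1, 2, 3]
Op 8: conn=-2 S1=15 S2=-11 S3=32 blocked=[1, 2, 3]
Op 9: conn=28 S1=15 S2=-11 S3=32 blocked=[2]

Answer: S2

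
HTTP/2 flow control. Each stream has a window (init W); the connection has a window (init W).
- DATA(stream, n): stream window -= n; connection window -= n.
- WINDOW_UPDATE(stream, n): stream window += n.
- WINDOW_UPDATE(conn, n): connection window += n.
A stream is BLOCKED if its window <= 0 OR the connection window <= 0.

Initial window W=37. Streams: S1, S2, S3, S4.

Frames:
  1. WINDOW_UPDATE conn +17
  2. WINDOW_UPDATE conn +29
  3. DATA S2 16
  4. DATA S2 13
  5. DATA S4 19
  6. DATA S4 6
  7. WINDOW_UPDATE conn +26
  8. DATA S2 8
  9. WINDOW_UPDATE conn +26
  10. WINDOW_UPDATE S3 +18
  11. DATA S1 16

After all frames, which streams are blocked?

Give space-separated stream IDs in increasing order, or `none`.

Op 1: conn=54 S1=37 S2=37 S3=37 S4=37 blocked=[]
Op 2: conn=83 S1=37 S2=37 S3=37 S4=37 blocked=[]
Op 3: conn=67 S1=37 S2=21 S3=37 S4=37 blocked=[]
Op 4: conn=54 S1=37 S2=8 S3=37 S4=37 blocked=[]
Op 5: conn=35 S1=37 S2=8 S3=37 S4=18 blocked=[]
Op 6: conn=29 S1=37 S2=8 S3=37 S4=12 blocked=[]
Op 7: conn=55 S1=37 S2=8 S3=37 S4=12 blocked=[]
Op 8: conn=47 S1=37 S2=0 S3=37 S4=12 blocked=[2]
Op 9: conn=73 S1=37 S2=0 S3=37 S4=12 blocked=[2]
Op 10: conn=73 S1=37 S2=0 S3=55 S4=12 blocked=[2]
Op 11: conn=57 S1=21 S2=0 S3=55 S4=12 blocked=[2]

Answer: S2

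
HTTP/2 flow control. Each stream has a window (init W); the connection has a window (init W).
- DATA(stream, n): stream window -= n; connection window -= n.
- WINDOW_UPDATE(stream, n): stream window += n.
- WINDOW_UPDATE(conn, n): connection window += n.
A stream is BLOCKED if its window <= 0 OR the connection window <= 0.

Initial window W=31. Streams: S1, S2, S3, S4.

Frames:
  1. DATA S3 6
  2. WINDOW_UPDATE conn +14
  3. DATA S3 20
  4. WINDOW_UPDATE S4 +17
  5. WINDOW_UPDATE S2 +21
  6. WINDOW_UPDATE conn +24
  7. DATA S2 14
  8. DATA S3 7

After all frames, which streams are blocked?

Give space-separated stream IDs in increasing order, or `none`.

Op 1: conn=25 S1=31 S2=31 S3=25 S4=31 blocked=[]
Op 2: conn=39 S1=31 S2=31 S3=25 S4=31 blocked=[]
Op 3: conn=19 S1=31 S2=31 S3=5 S4=31 blocked=[]
Op 4: conn=19 S1=31 S2=31 S3=5 S4=48 blocked=[]
Op 5: conn=19 S1=31 S2=52 S3=5 S4=48 blocked=[]
Op 6: conn=43 S1=31 S2=52 S3=5 S4=48 blocked=[]
Op 7: conn=29 S1=31 S2=38 S3=5 S4=48 blocked=[]
Op 8: conn=22 S1=31 S2=38 S3=-2 S4=48 blocked=[3]

Answer: S3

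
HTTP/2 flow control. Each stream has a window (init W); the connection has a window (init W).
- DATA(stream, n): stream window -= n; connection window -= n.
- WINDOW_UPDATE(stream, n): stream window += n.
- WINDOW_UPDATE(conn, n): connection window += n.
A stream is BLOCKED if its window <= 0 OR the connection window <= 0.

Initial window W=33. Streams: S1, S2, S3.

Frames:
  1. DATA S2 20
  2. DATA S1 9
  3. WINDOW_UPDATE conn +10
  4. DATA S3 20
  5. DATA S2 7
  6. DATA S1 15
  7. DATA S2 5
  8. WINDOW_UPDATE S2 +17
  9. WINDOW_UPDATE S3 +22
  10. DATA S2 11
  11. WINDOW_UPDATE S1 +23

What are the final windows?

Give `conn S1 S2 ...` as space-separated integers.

Answer: -44 32 7 35

Derivation:
Op 1: conn=13 S1=33 S2=13 S3=33 blocked=[]
Op 2: conn=4 S1=24 S2=13 S3=33 blocked=[]
Op 3: conn=14 S1=24 S2=13 S3=33 blocked=[]
Op 4: conn=-6 S1=24 S2=13 S3=13 blocked=[1, 2, 3]
Op 5: conn=-13 S1=24 S2=6 S3=13 blocked=[1, 2, 3]
Op 6: conn=-28 S1=9 S2=6 S3=13 blocked=[1, 2, 3]
Op 7: conn=-33 S1=9 S2=1 S3=13 blocked=[1, 2, 3]
Op 8: conn=-33 S1=9 S2=18 S3=13 blocked=[1, 2, 3]
Op 9: conn=-33 S1=9 S2=18 S3=35 blocked=[1, 2, 3]
Op 10: conn=-44 S1=9 S2=7 S3=35 blocked=[1, 2, 3]
Op 11: conn=-44 S1=32 S2=7 S3=35 blocked=[1, 2, 3]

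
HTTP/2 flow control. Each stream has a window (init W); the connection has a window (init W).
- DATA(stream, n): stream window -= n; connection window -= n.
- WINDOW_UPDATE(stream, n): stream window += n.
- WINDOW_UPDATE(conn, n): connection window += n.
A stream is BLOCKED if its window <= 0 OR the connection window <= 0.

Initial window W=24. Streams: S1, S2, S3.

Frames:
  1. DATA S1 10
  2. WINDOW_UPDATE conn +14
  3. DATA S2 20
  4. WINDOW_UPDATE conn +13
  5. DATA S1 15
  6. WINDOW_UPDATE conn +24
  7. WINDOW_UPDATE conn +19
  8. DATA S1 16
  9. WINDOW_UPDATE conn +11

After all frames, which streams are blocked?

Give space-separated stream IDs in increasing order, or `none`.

Answer: S1

Derivation:
Op 1: conn=14 S1=14 S2=24 S3=24 blocked=[]
Op 2: conn=28 S1=14 S2=24 S3=24 blocked=[]
Op 3: conn=8 S1=14 S2=4 S3=24 blocked=[]
Op 4: conn=21 S1=14 S2=4 S3=24 blocked=[]
Op 5: conn=6 S1=-1 S2=4 S3=24 blocked=[1]
Op 6: conn=30 S1=-1 S2=4 S3=24 blocked=[1]
Op 7: conn=49 S1=-1 S2=4 S3=24 blocked=[1]
Op 8: conn=33 S1=-17 S2=4 S3=24 blocked=[1]
Op 9: conn=44 S1=-17 S2=4 S3=24 blocked=[1]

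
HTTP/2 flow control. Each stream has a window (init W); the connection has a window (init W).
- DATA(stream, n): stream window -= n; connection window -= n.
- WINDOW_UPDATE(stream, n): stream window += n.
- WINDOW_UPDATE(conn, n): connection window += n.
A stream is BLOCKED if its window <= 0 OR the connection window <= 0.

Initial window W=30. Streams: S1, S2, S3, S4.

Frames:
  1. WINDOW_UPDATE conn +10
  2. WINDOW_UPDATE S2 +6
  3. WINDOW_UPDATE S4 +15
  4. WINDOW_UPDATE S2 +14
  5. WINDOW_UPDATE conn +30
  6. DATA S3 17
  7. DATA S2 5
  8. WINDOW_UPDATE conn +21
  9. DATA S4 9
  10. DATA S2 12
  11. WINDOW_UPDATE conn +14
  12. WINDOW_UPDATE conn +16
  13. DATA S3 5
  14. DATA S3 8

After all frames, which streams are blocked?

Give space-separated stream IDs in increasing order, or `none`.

Answer: S3

Derivation:
Op 1: conn=40 S1=30 S2=30 S3=30 S4=30 blocked=[]
Op 2: conn=40 S1=30 S2=36 S3=30 S4=30 blocked=[]
Op 3: conn=40 S1=30 S2=36 S3=30 S4=45 blocked=[]
Op 4: conn=40 S1=30 S2=50 S3=30 S4=45 blocked=[]
Op 5: conn=70 S1=30 S2=50 S3=30 S4=45 blocked=[]
Op 6: conn=53 S1=30 S2=50 S3=13 S4=45 blocked=[]
Op 7: conn=48 S1=30 S2=45 S3=13 S4=45 blocked=[]
Op 8: conn=69 S1=30 S2=45 S3=13 S4=45 blocked=[]
Op 9: conn=60 S1=30 S2=45 S3=13 S4=36 blocked=[]
Op 10: conn=48 S1=30 S2=33 S3=13 S4=36 blocked=[]
Op 11: conn=62 S1=30 S2=33 S3=13 S4=36 blocked=[]
Op 12: conn=78 S1=30 S2=33 S3=13 S4=36 blocked=[]
Op 13: conn=73 S1=30 S2=33 S3=8 S4=36 blocked=[]
Op 14: conn=65 S1=30 S2=33 S3=0 S4=36 blocked=[3]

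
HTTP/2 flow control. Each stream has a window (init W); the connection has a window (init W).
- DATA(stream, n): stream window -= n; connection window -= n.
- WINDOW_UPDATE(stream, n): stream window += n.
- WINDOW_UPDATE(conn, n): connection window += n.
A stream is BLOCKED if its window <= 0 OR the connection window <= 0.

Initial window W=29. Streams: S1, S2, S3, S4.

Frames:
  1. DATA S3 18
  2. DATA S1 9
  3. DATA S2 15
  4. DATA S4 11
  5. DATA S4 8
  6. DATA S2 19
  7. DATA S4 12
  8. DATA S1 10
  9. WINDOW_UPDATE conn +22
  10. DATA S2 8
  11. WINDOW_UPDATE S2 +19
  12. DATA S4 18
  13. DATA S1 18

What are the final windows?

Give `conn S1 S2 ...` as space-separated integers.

Answer: -95 -8 6 11 -20

Derivation:
Op 1: conn=11 S1=29 S2=29 S3=11 S4=29 blocked=[]
Op 2: conn=2 S1=20 S2=29 S3=11 S4=29 blocked=[]
Op 3: conn=-13 S1=20 S2=14 S3=11 S4=29 blocked=[1, 2, 3, 4]
Op 4: conn=-24 S1=20 S2=14 S3=11 S4=18 blocked=[1, 2, 3, 4]
Op 5: conn=-32 S1=20 S2=14 S3=11 S4=10 blocked=[1, 2, 3, 4]
Op 6: conn=-51 S1=20 S2=-5 S3=11 S4=10 blocked=[1, 2, 3, 4]
Op 7: conn=-63 S1=20 S2=-5 S3=11 S4=-2 blocked=[1, 2, 3, 4]
Op 8: conn=-73 S1=10 S2=-5 S3=11 S4=-2 blocked=[1, 2, 3, 4]
Op 9: conn=-51 S1=10 S2=-5 S3=11 S4=-2 blocked=[1, 2, 3, 4]
Op 10: conn=-59 S1=10 S2=-13 S3=11 S4=-2 blocked=[1, 2, 3, 4]
Op 11: conn=-59 S1=10 S2=6 S3=11 S4=-2 blocked=[1, 2, 3, 4]
Op 12: conn=-77 S1=10 S2=6 S3=11 S4=-20 blocked=[1, 2, 3, 4]
Op 13: conn=-95 S1=-8 S2=6 S3=11 S4=-20 blocked=[1, 2, 3, 4]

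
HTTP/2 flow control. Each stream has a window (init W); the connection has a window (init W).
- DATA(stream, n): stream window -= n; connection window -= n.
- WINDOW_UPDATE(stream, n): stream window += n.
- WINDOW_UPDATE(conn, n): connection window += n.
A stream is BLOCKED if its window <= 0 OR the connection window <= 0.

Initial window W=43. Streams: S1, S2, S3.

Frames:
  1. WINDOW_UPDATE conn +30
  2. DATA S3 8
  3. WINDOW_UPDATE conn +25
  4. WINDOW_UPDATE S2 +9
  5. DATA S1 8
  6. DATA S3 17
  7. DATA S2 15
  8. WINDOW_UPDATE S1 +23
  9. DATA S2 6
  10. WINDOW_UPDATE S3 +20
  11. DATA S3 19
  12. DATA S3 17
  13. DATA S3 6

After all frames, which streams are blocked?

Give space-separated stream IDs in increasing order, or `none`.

Op 1: conn=73 S1=43 S2=43 S3=43 blocked=[]
Op 2: conn=65 S1=43 S2=43 S3=35 blocked=[]
Op 3: conn=90 S1=43 S2=43 S3=35 blocked=[]
Op 4: conn=90 S1=43 S2=52 S3=35 blocked=[]
Op 5: conn=82 S1=35 S2=52 S3=35 blocked=[]
Op 6: conn=65 S1=35 S2=52 S3=18 blocked=[]
Op 7: conn=50 S1=35 S2=37 S3=18 blocked=[]
Op 8: conn=50 S1=58 S2=37 S3=18 blocked=[]
Op 9: conn=44 S1=58 S2=31 S3=18 blocked=[]
Op 10: conn=44 S1=58 S2=31 S3=38 blocked=[]
Op 11: conn=25 S1=58 S2=31 S3=19 blocked=[]
Op 12: conn=8 S1=58 S2=31 S3=2 blocked=[]
Op 13: conn=2 S1=58 S2=31 S3=-4 blocked=[3]

Answer: S3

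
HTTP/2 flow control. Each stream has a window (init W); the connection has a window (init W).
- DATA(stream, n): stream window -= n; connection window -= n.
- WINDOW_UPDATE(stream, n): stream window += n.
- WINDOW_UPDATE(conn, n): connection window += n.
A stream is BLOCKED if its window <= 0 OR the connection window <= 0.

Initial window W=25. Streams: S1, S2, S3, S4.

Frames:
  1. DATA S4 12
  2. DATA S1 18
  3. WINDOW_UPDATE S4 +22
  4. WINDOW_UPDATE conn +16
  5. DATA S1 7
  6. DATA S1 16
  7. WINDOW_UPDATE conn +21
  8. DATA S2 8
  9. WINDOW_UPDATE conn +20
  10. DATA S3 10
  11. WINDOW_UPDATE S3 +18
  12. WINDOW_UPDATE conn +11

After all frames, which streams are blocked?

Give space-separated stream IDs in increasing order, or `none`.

Answer: S1

Derivation:
Op 1: conn=13 S1=25 S2=25 S3=25 S4=13 blocked=[]
Op 2: conn=-5 S1=7 S2=25 S3=25 S4=13 blocked=[1, 2, 3, 4]
Op 3: conn=-5 S1=7 S2=25 S3=25 S4=35 blocked=[1, 2, 3, 4]
Op 4: conn=11 S1=7 S2=25 S3=25 S4=35 blocked=[]
Op 5: conn=4 S1=0 S2=25 S3=25 S4=35 blocked=[1]
Op 6: conn=-12 S1=-16 S2=25 S3=25 S4=35 blocked=[1, 2, 3, 4]
Op 7: conn=9 S1=-16 S2=25 S3=25 S4=35 blocked=[1]
Op 8: conn=1 S1=-16 S2=17 S3=25 S4=35 blocked=[1]
Op 9: conn=21 S1=-16 S2=17 S3=25 S4=35 blocked=[1]
Op 10: conn=11 S1=-16 S2=17 S3=15 S4=35 blocked=[1]
Op 11: conn=11 S1=-16 S2=17 S3=33 S4=35 blocked=[1]
Op 12: conn=22 S1=-16 S2=17 S3=33 S4=35 blocked=[1]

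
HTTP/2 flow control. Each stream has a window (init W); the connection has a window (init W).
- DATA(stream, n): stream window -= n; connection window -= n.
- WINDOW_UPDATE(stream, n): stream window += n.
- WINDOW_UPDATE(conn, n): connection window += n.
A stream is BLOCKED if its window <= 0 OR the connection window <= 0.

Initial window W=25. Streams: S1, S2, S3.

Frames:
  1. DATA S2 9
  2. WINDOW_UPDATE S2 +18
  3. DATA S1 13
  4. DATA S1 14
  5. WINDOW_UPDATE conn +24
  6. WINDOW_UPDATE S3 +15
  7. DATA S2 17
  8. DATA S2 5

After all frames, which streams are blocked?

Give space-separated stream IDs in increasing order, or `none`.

Answer: S1 S2 S3

Derivation:
Op 1: conn=16 S1=25 S2=16 S3=25 blocked=[]
Op 2: conn=16 S1=25 S2=34 S3=25 blocked=[]
Op 3: conn=3 S1=12 S2=34 S3=25 blocked=[]
Op 4: conn=-11 S1=-2 S2=34 S3=25 blocked=[1, 2, 3]
Op 5: conn=13 S1=-2 S2=34 S3=25 blocked=[1]
Op 6: conn=13 S1=-2 S2=34 S3=40 blocked=[1]
Op 7: conn=-4 S1=-2 S2=17 S3=40 blocked=[1, 2, 3]
Op 8: conn=-9 S1=-2 S2=12 S3=40 blocked=[1, 2, 3]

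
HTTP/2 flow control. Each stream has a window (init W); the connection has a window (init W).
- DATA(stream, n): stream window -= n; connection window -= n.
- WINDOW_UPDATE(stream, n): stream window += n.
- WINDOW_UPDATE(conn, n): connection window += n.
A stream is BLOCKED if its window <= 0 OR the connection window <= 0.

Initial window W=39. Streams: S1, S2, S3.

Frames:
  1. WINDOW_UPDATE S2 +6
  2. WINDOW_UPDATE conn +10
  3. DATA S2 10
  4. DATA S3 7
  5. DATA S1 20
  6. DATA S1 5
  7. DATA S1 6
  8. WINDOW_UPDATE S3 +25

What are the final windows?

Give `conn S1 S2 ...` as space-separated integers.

Op 1: conn=39 S1=39 S2=45 S3=39 blocked=[]
Op 2: conn=49 S1=39 S2=45 S3=39 blocked=[]
Op 3: conn=39 S1=39 S2=35 S3=39 blocked=[]
Op 4: conn=32 S1=39 S2=35 S3=32 blocked=[]
Op 5: conn=12 S1=19 S2=35 S3=32 blocked=[]
Op 6: conn=7 S1=14 S2=35 S3=32 blocked=[]
Op 7: conn=1 S1=8 S2=35 S3=32 blocked=[]
Op 8: conn=1 S1=8 S2=35 S3=57 blocked=[]

Answer: 1 8 35 57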